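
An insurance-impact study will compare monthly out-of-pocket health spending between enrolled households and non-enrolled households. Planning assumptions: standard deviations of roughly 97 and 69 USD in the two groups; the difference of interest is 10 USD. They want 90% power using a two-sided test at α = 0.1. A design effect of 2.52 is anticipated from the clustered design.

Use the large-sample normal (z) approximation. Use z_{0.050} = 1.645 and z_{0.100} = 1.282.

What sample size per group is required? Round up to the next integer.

n = 3060 per group

n = (z_{α/2} + z_β)² · (σ₁² + σ₂²) / δ²
  = (1.645 + 1.282)² · (97² + 69² = 14170) / 10²
  = 8.5673 · 14170 / 100
  = 1213.99
Design effect: 2.52 × 1213.99 = 3059.26.
Round up → n = 3060 per group.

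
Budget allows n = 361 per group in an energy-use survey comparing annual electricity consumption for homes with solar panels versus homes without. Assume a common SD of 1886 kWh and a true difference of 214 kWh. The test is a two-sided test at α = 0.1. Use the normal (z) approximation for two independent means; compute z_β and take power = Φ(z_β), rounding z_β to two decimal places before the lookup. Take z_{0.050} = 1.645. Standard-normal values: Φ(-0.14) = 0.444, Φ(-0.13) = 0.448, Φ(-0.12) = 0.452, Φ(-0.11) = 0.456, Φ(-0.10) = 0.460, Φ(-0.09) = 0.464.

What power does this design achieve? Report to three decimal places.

z_β = δ·√(n/(σ₁²+σ₂²)) − z_{α/2}
    = 214 · √(361/7113992) − 1.645
    = 214 · 0.00712 − 1.645
    = 1.5244 − 1.645 = -0.1206 → -0.12
Power = Φ(-0.12) = 0.452.

Power ≈ 0.452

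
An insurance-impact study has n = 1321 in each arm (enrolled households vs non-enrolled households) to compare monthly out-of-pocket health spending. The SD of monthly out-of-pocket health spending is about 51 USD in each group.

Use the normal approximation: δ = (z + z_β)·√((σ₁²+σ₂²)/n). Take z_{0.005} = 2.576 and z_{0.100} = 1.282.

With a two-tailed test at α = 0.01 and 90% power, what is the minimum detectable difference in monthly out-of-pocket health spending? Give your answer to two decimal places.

Minimum detectable difference ≈ 7.66 USD

δ = (z_{α/2} + z_β) · √((σ₁²+σ₂²)/n)
  = (2.576 + 1.282) · √(5202/1321)
  = 3.858 · √3.9379
  = 3.858 · 1.9844
  = 7.6559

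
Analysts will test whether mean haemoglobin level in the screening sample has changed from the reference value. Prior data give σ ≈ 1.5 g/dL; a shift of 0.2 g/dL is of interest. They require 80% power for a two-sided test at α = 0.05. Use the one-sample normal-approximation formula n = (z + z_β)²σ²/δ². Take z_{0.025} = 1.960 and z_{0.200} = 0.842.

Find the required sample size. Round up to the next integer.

n = 442

n = (z_{α/2} + z_β)² · σ² / δ²
  = (1.960 + 0.842)² · 1.5² / 0.2²
  = 7.8512 · 2.25 / 0.04
  = 441.63
Round up → n = 442.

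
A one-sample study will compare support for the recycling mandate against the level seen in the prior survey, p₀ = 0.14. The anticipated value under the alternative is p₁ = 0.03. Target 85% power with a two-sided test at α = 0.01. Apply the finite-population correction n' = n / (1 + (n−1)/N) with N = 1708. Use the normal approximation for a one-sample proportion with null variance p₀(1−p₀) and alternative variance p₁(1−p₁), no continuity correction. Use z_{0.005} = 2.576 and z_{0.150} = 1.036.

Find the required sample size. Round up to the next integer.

n = 90

n = [z_{α/2}·√(p₀q₀) + z_β·√(p₁q₁)]² / (p₁ − p₀)²
  = [2.576·√(0.14·0.86) + 1.036·√(0.03·0.97)]² / (-0.11)²
  = [2.576·0.3470 + 1.036·0.1706]² / 0.0121
  = [1.0706]² / 0.0121
  = 94.72
Finite-population correction (N = 1708): 94.72 / (1 + (94.72 − 1)/1708) = 89.79.
Round up → n = 90.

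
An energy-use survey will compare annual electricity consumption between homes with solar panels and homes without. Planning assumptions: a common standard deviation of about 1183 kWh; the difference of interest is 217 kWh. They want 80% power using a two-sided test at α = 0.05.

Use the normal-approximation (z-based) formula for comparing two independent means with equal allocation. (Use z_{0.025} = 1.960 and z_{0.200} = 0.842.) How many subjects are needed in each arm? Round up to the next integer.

n = (z_{α/2} + z_β)² · (σ₁² + σ₂²) / δ²
  = (1.960 + 0.842)² · (2·1183² = 2798978) / 217²
  = 7.8512 · 2798978 / 47089
  = 466.68
Round up → n = 467 per group.

n = 467 per group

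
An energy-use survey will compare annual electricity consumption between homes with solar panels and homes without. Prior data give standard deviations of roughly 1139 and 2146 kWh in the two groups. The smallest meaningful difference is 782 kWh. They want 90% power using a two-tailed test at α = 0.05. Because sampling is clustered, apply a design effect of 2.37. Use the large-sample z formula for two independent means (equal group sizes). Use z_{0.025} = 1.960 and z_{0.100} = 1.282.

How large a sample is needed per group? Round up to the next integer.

n = 241 per group

n = (z_{α/2} + z_β)² · (σ₁² + σ₂²) / δ²
  = (1.960 + 1.282)² · (1139² + 2146² = 5902637) / 782²
  = 10.5106 · 5902637 / 611524
  = 101.45
Design effect: 2.37 × 101.45 = 240.44.
Round up → n = 241 per group.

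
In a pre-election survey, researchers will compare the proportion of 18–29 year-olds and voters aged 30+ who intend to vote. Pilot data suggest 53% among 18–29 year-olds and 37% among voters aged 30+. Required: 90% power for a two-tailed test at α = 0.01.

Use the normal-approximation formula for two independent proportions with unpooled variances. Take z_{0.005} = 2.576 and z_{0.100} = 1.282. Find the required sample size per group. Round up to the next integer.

n = (z_{α/2} + z_β)² · [p₁(1−p₁) + p₂(1−p₂)] / (p₁ − p₂)²
  = (2.576 + 1.282)² · (0.53·0.47 + 0.37·0.63) / (0.16)²
  = (3.858)² · (0.2491 + 0.2331) / 0.0256
  = 14.8842 · 0.4822 / 0.0256
  = 280.36
Round up → n = 281 per group.

n = 281 per group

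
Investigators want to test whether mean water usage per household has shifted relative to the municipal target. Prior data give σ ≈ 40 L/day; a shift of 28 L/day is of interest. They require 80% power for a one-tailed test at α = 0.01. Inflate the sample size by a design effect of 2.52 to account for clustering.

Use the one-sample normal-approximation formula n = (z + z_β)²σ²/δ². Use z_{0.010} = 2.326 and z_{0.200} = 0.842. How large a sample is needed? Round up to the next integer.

n = 52

n = (z_α + z_β)² · σ² / δ²
  = (2.326 + 0.842)² · 40² / 28²
  = 10.0362 · 1600 / 784
  = 20.48
Design effect: 2.52 × 20.48 = 51.61.
Round up → n = 52.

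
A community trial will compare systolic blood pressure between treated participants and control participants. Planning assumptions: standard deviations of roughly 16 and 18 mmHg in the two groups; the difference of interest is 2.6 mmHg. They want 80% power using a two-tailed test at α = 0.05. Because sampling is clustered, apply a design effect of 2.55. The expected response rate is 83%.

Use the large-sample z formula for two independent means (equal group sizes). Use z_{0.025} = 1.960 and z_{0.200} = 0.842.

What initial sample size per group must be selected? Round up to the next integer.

n = 2070 per group

n = (z_{α/2} + z_β)² · (σ₁² + σ₂²) / δ²
  = (1.960 + 0.842)² · (16² + 18² = 580) / 2.6²
  = 7.8512 · 580 / 6.76
  = 673.62
Design effect: 2.55 × 673.62 = 1717.74.
Adjust for 83% response: 1717.74 / 0.83 = 2069.57.
Round up → n = 2070 per group.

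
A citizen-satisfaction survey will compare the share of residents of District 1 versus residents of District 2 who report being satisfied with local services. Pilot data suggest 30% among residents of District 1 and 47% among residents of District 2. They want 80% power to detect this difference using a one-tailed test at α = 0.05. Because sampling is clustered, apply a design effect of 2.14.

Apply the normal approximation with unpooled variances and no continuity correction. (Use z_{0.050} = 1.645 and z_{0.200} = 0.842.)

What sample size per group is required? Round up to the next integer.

n = 211 per group

n = (z_α + z_β)² · [p₁(1−p₁) + p₂(1−p₂)] / (p₁ − p₂)²
  = (1.645 + 0.842)² · (0.30·0.70 + 0.47·0.53) / (-0.17)²
  = (2.487)² · (0.2100 + 0.2491) / 0.0289
  = 6.1852 · 0.4591 / 0.0289
  = 98.26
Design effect: 2.14 × 98.26 = 210.27.
Round up → n = 211 per group.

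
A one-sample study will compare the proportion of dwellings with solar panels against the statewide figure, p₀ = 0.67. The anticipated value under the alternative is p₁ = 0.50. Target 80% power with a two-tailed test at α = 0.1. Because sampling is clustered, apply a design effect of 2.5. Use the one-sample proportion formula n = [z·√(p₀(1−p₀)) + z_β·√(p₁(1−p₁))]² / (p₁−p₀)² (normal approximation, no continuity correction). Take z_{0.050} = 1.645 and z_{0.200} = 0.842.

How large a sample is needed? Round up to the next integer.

n = 124

n = [z_{α/2}·√(p₀q₀) + z_β·√(p₁q₁)]² / (p₁ − p₀)²
  = [1.645·√(0.67·0.33) + 0.842·√(0.50·0.50)]² / (-0.17)²
  = [1.645·0.4702 + 0.842·0.5000]² / 0.0289
  = [1.1945]² / 0.0289
  = 49.37
Design effect: 2.5 × 49.37 = 123.43.
Round up → n = 124.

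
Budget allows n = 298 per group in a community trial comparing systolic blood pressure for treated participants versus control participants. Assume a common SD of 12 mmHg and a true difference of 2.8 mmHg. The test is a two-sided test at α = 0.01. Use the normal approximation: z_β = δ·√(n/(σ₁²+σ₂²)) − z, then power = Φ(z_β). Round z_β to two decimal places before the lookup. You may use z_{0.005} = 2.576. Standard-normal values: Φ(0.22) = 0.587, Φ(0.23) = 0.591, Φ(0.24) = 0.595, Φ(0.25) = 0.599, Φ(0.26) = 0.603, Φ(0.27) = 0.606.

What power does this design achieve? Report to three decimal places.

z_β = δ·√(n/(σ₁²+σ₂²)) − z_{α/2}
    = 2.8 · √(298/288) − 2.576
    = 2.8 · 1.01721 − 2.576
    = 2.8482 − 2.576 = 0.2722 → 0.27
Power = Φ(0.27) = 0.606.

Power ≈ 0.606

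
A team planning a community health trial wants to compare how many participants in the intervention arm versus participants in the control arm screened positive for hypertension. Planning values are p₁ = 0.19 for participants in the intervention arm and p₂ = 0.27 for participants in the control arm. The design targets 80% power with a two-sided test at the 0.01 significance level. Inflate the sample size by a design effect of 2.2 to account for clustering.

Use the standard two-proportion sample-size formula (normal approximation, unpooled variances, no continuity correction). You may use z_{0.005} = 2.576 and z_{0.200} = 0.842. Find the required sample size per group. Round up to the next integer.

n = (z_{α/2} + z_β)² · [p₁(1−p₁) + p₂(1−p₂)] / (p₁ − p₂)²
  = (2.576 + 0.842)² · (0.19·0.81 + 0.27·0.73) / (-0.08)²
  = (3.418)² · (0.1539 + 0.1971) / 0.0064
  = 11.6827 · 0.3510 / 0.0064
  = 640.72
Design effect: 2.2 × 640.72 = 1409.59.
Round up → n = 1410 per group.

n = 1410 per group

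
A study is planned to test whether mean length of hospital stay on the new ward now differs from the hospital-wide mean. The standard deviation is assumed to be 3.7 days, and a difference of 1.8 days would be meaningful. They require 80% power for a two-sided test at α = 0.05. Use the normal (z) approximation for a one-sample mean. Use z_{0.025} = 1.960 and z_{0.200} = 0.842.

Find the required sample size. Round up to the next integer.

n = (z_{α/2} + z_β)² · σ² / δ²
  = (1.960 + 0.842)² · 3.7² / 1.8²
  = 7.8512 · 13.69 / 3.24
  = 33.17
Round up → n = 34.

n = 34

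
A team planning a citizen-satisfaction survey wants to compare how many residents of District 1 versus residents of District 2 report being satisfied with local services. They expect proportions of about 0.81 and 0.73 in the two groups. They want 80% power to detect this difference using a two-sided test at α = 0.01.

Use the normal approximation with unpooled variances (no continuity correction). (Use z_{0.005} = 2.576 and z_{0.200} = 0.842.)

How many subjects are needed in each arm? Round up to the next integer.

n = (z_{α/2} + z_β)² · [p₁(1−p₁) + p₂(1−p₂)] / (p₁ − p₂)²
  = (2.576 + 0.842)² · (0.81·0.19 + 0.73·0.27) / (0.08)²
  = (3.418)² · (0.1539 + 0.1971) / 0.0064
  = 11.6827 · 0.3510 / 0.0064
  = 640.72
Round up → n = 641 per group.

n = 641 per group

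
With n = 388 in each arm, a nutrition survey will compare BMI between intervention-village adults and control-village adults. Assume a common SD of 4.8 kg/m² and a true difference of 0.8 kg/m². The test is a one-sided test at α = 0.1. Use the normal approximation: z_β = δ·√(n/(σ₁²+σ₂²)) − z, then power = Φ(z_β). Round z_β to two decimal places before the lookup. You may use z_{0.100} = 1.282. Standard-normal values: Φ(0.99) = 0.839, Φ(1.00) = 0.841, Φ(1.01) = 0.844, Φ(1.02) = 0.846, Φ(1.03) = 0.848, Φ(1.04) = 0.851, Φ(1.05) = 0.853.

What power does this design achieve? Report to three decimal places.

Power ≈ 0.851

z_β = δ·√(n/(σ₁²+σ₂²)) − z_α
    = 0.8 · √(388/46.08) − 1.282
    = 0.8 · 2.90175 − 1.282
    = 2.3214 − 1.282 = 1.0394 → 1.04
Power = Φ(1.04) = 0.851.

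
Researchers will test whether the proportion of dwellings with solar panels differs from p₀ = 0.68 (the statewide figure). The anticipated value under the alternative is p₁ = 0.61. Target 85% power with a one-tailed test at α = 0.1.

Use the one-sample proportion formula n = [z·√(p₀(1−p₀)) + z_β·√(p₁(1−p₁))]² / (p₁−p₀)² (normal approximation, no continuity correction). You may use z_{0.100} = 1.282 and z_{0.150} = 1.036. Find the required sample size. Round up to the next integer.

n = 249

n = [z_α·√(p₀q₀) + z_β·√(p₁q₁)]² / (p₁ − p₀)²
  = [1.282·√(0.68·0.32) + 1.036·√(0.61·0.39)]² / (-0.07)²
  = [1.282·0.4665 + 1.036·0.4877]² / 0.0049
  = [1.1033]² / 0.0049
  = 248.44
Round up → n = 249.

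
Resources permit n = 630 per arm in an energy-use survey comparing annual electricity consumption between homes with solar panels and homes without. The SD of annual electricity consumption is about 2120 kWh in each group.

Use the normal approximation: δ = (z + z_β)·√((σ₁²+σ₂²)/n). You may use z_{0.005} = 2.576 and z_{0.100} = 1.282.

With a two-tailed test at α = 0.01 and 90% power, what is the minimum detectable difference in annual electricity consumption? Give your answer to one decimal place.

Minimum detectable difference ≈ 460.8 kWh

δ = (z_{α/2} + z_β) · √((σ₁²+σ₂²)/n)
  = (2.576 + 1.282) · √(8988800/630)
  = 3.858 · √14267.9
  = 3.858 · 119.4485
  = 460.8322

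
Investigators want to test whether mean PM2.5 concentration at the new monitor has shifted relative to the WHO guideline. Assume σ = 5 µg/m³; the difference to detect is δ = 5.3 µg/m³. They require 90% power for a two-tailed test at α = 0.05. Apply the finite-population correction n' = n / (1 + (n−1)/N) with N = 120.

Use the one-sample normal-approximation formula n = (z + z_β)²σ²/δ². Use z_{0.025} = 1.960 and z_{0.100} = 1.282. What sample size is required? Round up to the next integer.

n = (z_{α/2} + z_β)² · σ² / δ²
  = (1.960 + 1.282)² · 5² / 5.3²
  = 10.5106 · 25 / 28.09
  = 9.35
Finite-population correction (N = 120): 9.35 / (1 + (9.35 − 1)/120) = 8.75.
Round up → n = 9.

n = 9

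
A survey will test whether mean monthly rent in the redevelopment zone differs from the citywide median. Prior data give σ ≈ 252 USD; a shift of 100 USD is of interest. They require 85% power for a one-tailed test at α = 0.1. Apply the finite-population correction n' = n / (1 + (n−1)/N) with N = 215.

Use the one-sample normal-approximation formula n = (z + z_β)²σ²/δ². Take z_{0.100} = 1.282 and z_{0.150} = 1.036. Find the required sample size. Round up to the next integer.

n = (z_α + z_β)² · σ² / δ²
  = (1.282 + 1.036)² · 252² / 100²
  = 5.3731 · 63504 / 10000
  = 34.12
Finite-population correction (N = 215): 34.12 / (1 + (34.12 − 1)/215) = 29.57.
Round up → n = 30.

n = 30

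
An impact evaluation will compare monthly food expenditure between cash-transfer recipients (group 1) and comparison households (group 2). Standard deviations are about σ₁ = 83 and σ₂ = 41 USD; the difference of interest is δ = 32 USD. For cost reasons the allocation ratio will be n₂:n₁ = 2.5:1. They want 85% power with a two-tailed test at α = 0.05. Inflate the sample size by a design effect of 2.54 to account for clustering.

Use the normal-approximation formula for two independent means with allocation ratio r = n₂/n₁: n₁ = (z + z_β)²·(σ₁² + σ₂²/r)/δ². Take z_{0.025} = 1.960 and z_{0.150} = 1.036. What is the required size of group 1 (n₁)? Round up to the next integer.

n₁ = 169

n₁ = (z_{α/2} + z_β)² · (σ₁² + σ₂²/r) / δ²
   = (1.960 + 1.036)² · (83² + 41²/2.5) / 32²
   = 8.9760 · (6889 + 672.4) / 1024
   = 8.9760 · 7561.4 / 1024
   = 66.28
Design effect: 2.54 × 66.28 = 168.35.
Round up → n₁ = 169; n₂ = r·n₁ = 2.5 × 169 = 423.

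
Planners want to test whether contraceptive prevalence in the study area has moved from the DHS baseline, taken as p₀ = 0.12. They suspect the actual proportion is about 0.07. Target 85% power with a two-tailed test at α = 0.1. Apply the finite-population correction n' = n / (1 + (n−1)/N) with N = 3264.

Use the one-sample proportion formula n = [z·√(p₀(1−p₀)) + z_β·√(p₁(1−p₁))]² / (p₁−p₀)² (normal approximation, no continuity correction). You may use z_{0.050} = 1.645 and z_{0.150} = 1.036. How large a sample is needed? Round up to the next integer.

n = [z_{α/2}·√(p₀q₀) + z_β·√(p₁q₁)]² / (p₁ − p₀)²
  = [1.645·√(0.12·0.88) + 1.036·√(0.07·0.93)]² / (-0.05)²
  = [1.645·0.3250 + 1.036·0.2551]² / 0.0025
  = [0.7989]² / 0.0025
  = 255.29
Finite-population correction (N = 3264): 255.29 / (1 + (255.29 − 1)/3264) = 236.84.
Round up → n = 237.

n = 237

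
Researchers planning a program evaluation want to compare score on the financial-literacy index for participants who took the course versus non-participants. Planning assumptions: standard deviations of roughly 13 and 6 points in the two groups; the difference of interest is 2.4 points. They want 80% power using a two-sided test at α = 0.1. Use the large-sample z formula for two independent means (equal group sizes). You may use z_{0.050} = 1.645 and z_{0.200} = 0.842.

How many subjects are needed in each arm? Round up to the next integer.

n = 221 per group

n = (z_{α/2} + z_β)² · (σ₁² + σ₂²) / δ²
  = (1.645 + 0.842)² · (13² + 6² = 205) / 2.4²
  = 6.1852 · 205 / 5.76
  = 220.13
Round up → n = 221 per group.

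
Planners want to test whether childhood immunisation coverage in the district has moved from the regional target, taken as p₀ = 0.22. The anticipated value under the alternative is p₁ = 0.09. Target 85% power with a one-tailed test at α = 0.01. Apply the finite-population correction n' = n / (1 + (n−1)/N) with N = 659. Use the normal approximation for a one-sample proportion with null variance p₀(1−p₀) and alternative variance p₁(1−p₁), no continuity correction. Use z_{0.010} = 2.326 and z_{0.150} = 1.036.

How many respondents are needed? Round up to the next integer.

n = 83

n = [z_α·√(p₀q₀) + z_β·√(p₁q₁)]² / (p₁ − p₀)²
  = [2.326·√(0.22·0.78) + 1.036·√(0.09·0.91)]² / (-0.13)²
  = [2.326·0.4142 + 1.036·0.2862]² / 0.0169
  = [1.2600]² / 0.0169
  = 93.94
Finite-population correction (N = 659): 93.94 / (1 + (93.94 − 1)/659) = 82.33.
Round up → n = 83.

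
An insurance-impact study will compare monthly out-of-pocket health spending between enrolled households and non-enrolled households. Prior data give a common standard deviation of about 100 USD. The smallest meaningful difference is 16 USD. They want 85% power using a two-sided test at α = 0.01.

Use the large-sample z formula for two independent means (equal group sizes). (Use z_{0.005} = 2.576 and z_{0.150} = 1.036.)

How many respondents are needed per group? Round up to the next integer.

n = (z_{α/2} + z_β)² · (σ₁² + σ₂²) / δ²
  = (2.576 + 1.036)² · (2·100² = 20000) / 16²
  = 13.0465 · 20000 / 256
  = 1019.26
Round up → n = 1020 per group.

n = 1020 per group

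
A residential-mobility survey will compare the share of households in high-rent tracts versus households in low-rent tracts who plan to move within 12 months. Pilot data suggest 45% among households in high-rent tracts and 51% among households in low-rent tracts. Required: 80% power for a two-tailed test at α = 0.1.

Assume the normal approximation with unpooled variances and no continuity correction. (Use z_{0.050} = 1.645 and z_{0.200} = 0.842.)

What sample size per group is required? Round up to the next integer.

n = 855 per group

n = (z_{α/2} + z_β)² · [p₁(1−p₁) + p₂(1−p₂)] / (p₁ − p₂)²
  = (1.645 + 0.842)² · (0.45·0.55 + 0.51·0.49) / (-0.06)²
  = (2.487)² · (0.2475 + 0.2499) / 0.0036
  = 6.1852 · 0.4974 / 0.0036
  = 854.58
Round up → n = 855 per group.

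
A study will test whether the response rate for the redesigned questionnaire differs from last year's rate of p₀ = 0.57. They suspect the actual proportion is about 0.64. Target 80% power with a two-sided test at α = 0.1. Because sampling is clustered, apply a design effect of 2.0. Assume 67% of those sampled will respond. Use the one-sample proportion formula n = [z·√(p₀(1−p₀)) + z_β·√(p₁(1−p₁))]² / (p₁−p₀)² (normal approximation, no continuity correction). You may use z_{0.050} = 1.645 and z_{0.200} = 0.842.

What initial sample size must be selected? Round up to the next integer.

n = 905

n = [z_{α/2}·√(p₀q₀) + z_β·√(p₁q₁)]² / (p₁ − p₀)²
  = [1.645·√(0.57·0.43) + 0.842·√(0.64·0.36)]² / (0.07)²
  = [1.645·0.4951 + 0.842·0.4800]² / 0.0049
  = [1.2186]² / 0.0049
  = 303.04
Design effect: 2.0 × 303.04 = 606.08.
Adjust for 67% response: 606.08 / 0.67 = 904.59.
Round up → n = 905.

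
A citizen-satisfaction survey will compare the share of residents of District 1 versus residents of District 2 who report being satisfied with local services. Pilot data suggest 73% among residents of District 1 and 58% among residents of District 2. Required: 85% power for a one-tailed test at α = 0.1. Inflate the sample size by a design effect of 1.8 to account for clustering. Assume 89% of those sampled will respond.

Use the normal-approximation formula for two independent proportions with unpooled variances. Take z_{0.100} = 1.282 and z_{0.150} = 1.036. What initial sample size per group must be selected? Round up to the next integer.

n = (z_α + z_β)² · [p₁(1−p₁) + p₂(1−p₂)] / (p₁ − p₂)²
  = (1.282 + 1.036)² · (0.73·0.27 + 0.58·0.42) / (0.15)²
  = (2.318)² · (0.1971 + 0.2436) / 0.0225
  = 5.3731 · 0.4407 / 0.0225
  = 105.24
Design effect: 1.8 × 105.24 = 189.43.
Adjust for 89% response: 189.43 / 0.89 = 212.85.
Round up → n = 213 per group.

n = 213 per group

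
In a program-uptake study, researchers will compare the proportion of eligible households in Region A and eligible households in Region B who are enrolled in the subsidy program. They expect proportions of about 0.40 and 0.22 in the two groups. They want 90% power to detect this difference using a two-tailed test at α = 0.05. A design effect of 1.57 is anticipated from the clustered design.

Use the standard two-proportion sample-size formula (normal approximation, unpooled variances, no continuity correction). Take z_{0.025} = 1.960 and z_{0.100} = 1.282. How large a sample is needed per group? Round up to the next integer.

n = 210 per group

n = (z_{α/2} + z_β)² · [p₁(1−p₁) + p₂(1−p₂)] / (p₁ − p₂)²
  = (1.960 + 1.282)² · (0.40·0.60 + 0.22·0.78) / (0.18)²
  = (3.242)² · (0.2400 + 0.1716) / 0.0324
  = 10.5106 · 0.4116 / 0.0324
  = 133.52
Design effect: 1.57 × 133.52 = 209.63.
Round up → n = 210 per group.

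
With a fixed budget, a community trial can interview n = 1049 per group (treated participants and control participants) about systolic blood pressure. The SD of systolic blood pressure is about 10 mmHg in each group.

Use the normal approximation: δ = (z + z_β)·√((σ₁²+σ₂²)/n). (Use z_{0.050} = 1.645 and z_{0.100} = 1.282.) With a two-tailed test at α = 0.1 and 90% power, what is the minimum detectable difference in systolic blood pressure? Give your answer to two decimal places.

δ = (z_{α/2} + z_β) · √((σ₁²+σ₂²)/n)
  = (1.645 + 1.282) · √(200/1049)
  = 2.927 · √0.19066
  = 2.927 · 0.4366
  = 1.2781

Minimum detectable difference ≈ 1.28 mmHg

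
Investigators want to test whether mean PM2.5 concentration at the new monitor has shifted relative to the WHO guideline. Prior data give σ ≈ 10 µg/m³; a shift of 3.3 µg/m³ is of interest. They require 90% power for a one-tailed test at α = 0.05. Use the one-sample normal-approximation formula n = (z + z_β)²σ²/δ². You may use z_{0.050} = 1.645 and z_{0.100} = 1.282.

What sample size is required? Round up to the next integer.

n = (z_α + z_β)² · σ² / δ²
  = (1.645 + 1.282)² · 10² / 3.3²
  = 8.5673 · 100 / 10.89
  = 78.67
Round up → n = 79.

n = 79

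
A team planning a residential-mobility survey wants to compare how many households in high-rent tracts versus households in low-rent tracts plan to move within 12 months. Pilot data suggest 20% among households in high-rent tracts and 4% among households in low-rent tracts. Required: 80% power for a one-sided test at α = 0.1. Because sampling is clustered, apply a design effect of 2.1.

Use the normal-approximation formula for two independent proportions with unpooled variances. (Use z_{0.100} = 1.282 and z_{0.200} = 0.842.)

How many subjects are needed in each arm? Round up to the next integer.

n = 74 per group

n = (z_α + z_β)² · [p₁(1−p₁) + p₂(1−p₂)] / (p₁ − p₂)²
  = (1.282 + 0.842)² · (0.20·0.80 + 0.04·0.96) / (0.16)²
  = (2.124)² · (0.1600 + 0.0384) / 0.0256
  = 4.5114 · 0.1984 / 0.0256
  = 34.96
Design effect: 2.1 × 34.96 = 73.42.
Round up → n = 74 per group.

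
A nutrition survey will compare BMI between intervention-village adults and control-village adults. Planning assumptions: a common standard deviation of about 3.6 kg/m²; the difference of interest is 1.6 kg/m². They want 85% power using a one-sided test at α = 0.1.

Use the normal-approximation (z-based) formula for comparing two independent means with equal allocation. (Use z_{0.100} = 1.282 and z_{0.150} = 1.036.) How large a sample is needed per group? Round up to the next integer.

n = (z_α + z_β)² · (σ₁² + σ₂²) / δ²
  = (1.282 + 1.036)² · (2·3.6² = 25.92) / 1.6²
  = 5.3731 · 25.92 / 2.56
  = 54.40
Round up → n = 55 per group.

n = 55 per group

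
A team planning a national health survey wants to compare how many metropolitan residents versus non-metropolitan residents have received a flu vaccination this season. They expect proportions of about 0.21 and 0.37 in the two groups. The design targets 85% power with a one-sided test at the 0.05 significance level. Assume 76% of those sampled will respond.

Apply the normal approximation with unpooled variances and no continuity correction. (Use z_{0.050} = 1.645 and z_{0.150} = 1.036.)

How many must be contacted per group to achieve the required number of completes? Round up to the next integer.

n = (z_α + z_β)² · [p₁(1−p₁) + p₂(1−p₂)] / (p₁ − p₂)²
  = (1.645 + 1.036)² · (0.21·0.79 + 0.37·0.63) / (-0.16)²
  = (2.681)² · (0.1659 + 0.2331) / 0.0256
  = 7.1878 · 0.3990 / 0.0256
  = 112.03
Adjust for 76% response: 112.03 / 0.76 = 147.41.
Round up → n = 148 per group.

n = 148 per group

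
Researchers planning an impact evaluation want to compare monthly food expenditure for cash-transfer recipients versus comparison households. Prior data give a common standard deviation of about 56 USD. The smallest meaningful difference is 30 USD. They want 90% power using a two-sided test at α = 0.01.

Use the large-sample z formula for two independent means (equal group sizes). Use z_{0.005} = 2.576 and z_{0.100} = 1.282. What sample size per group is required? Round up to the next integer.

n = (z_{α/2} + z_β)² · (σ₁² + σ₂²) / δ²
  = (2.576 + 1.282)² · (2·56² = 6272) / 30²
  = 14.8842 · 6272 / 900
  = 103.73
Round up → n = 104 per group.

n = 104 per group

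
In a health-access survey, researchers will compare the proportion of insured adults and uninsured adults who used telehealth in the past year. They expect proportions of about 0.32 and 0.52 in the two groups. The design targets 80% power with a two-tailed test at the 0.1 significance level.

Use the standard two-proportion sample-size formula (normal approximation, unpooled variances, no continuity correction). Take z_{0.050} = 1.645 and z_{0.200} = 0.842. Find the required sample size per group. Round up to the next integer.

n = (z_{α/2} + z_β)² · [p₁(1−p₁) + p₂(1−p₂)] / (p₁ − p₂)²
  = (1.645 + 0.842)² · (0.32·0.68 + 0.52·0.48) / (-0.20)²
  = (2.487)² · (0.2176 + 0.2496) / 0.0400
  = 6.1852 · 0.4672 / 0.0400
  = 72.24
Round up → n = 73 per group.

n = 73 per group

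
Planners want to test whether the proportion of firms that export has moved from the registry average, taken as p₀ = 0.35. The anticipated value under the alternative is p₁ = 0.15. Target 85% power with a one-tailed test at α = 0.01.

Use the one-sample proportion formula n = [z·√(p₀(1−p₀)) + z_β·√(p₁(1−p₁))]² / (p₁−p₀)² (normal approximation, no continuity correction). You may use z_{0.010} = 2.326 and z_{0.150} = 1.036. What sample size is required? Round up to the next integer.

n = 55

n = [z_α·√(p₀q₀) + z_β·√(p₁q₁)]² / (p₁ − p₀)²
  = [2.326·√(0.35·0.65) + 1.036·√(0.15·0.85)]² / (-0.20)²
  = [2.326·0.4770 + 1.036·0.3571]² / 0.0400
  = [1.4794]² / 0.0400
  = 54.71
Round up → n = 55.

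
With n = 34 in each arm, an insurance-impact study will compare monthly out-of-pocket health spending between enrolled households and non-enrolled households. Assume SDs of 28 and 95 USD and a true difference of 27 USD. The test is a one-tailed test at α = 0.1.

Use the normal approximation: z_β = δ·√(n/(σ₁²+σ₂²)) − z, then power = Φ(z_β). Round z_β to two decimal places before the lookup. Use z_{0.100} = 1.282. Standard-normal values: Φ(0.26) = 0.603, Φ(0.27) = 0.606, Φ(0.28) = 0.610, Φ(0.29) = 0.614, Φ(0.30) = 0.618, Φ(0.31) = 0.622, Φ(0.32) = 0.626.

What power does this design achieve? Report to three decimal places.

Power ≈ 0.622

z_β = δ·√(n/(σ₁²+σ₂²)) − z_α
    = 27 · √(34/9809) − 1.282
    = 27 · 0.05887 − 1.282
    = 1.5896 − 1.282 = 0.3076 → 0.31
Power = Φ(0.31) = 0.622.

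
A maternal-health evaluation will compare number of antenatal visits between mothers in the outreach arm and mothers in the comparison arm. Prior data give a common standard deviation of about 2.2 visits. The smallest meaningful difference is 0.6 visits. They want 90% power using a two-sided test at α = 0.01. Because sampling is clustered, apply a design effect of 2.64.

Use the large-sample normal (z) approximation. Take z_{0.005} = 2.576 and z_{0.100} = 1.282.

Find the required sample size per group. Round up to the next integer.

n = (z_{α/2} + z_β)² · (σ₁² + σ₂²) / δ²
  = (2.576 + 1.282)² · (2·2.2² = 9.68) / 0.6²
  = 14.8842 · 9.68 / 0.36
  = 400.22
Design effect: 2.64 × 400.22 = 1056.58.
Round up → n = 1057 per group.

n = 1057 per group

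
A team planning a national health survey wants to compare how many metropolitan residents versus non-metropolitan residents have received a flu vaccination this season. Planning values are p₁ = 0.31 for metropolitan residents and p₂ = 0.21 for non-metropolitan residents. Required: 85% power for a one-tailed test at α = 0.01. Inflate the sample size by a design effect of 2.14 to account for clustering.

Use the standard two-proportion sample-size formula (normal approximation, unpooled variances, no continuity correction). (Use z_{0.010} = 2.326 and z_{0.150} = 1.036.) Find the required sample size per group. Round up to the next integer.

n = (z_α + z_β)² · [p₁(1−p₁) + p₂(1−p₂)] / (p₁ − p₂)²
  = (2.326 + 1.036)² · (0.31·0.69 + 0.21·0.79) / (0.10)²
  = (3.362)² · (0.2139 + 0.1659) / 0.0100
  = 11.3030 · 0.3798 / 0.0100
  = 429.29
Design effect: 2.14 × 429.29 = 918.68.
Round up → n = 919 per group.

n = 919 per group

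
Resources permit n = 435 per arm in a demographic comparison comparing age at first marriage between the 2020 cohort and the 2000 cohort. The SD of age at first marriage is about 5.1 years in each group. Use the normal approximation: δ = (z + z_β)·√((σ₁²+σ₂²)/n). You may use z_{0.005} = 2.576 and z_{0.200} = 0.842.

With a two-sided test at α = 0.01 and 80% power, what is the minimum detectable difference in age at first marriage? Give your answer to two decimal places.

δ = (z_{α/2} + z_β) · √((σ₁²+σ₂²)/n)
  = (2.576 + 0.842) · √(52.02/435)
  = 3.418 · √0.11959
  = 3.418 · 0.3458
  = 1.1820

Minimum detectable difference ≈ 1.18 years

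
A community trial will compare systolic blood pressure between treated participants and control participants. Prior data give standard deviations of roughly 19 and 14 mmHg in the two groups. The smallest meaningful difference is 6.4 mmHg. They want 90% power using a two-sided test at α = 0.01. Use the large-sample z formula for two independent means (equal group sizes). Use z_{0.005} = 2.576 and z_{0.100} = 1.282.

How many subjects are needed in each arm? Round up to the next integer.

n = (z_{α/2} + z_β)² · (σ₁² + σ₂²) / δ²
  = (2.576 + 1.282)² · (19² + 14² = 557) / 6.4²
  = 14.8842 · 557 / 40.96
  = 202.40
Round up → n = 203 per group.

n = 203 per group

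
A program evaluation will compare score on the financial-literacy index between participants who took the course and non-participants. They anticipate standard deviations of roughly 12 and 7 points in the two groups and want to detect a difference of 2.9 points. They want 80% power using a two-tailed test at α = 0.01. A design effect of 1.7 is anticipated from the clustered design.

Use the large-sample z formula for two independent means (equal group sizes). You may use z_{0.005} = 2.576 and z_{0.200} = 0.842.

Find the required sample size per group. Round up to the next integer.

n = 456 per group

n = (z_{α/2} + z_β)² · (σ₁² + σ₂²) / δ²
  = (2.576 + 0.842)² · (12² + 7² = 193) / 2.9²
  = 11.6827 · 193 / 8.41
  = 268.11
Design effect: 1.7 × 268.11 = 455.78.
Round up → n = 456 per group.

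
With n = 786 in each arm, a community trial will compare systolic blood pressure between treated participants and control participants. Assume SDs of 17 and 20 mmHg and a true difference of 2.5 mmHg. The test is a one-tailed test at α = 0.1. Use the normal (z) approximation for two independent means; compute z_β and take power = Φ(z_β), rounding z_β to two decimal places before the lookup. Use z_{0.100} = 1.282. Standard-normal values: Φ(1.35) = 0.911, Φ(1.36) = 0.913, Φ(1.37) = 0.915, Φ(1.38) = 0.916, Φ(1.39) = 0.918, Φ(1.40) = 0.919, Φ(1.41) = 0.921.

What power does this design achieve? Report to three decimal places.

Power ≈ 0.918

z_β = δ·√(n/(σ₁²+σ₂²)) − z_α
    = 2.5 · √(786/689) − 1.282
    = 2.5 · 1.06807 − 1.282
    = 2.6702 − 1.282 = 1.3882 → 1.39
Power = Φ(1.39) = 0.918.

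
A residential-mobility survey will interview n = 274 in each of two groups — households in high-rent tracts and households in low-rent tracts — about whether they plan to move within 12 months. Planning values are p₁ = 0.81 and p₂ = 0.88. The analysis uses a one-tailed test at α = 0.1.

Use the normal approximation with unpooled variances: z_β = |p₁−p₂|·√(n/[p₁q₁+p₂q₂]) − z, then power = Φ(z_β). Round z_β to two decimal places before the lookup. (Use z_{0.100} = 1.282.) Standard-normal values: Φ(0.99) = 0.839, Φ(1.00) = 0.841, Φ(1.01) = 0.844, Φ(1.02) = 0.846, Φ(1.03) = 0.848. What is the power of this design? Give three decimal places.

Power ≈ 0.839

z_β = |p₁−p₂|·√(n/[p₁q₁+p₂q₂]) − z_α
    = 0.07 · √(274/0.2595) − 1.282
    = 0.07 · 32.4943 − 1.282
    = 2.2746 − 1.282 = 0.9926 → 0.99
Power = Φ(0.99) = 0.839.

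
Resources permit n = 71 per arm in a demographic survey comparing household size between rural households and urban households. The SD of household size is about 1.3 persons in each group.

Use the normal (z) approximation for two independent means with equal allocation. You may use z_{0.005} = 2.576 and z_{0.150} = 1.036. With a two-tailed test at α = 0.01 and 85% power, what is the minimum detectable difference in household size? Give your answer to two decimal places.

δ = (z_{α/2} + z_β) · √((σ₁²+σ₂²)/n)
  = (2.576 + 1.036) · √(3.38/71)
  = 3.612 · √0.04761
  = 3.612 · 0.2182
  = 0.7881

Minimum detectable difference ≈ 0.79 persons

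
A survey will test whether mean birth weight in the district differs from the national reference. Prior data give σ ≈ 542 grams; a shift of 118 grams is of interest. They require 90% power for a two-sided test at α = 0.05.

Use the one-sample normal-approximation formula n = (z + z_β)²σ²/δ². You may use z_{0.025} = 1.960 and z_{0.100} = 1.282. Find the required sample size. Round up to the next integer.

n = (z_{α/2} + z_β)² · σ² / δ²
  = (1.960 + 1.282)² · 542² / 118²
  = 10.5106 · 293764 / 13924
  = 221.75
Round up → n = 222.

n = 222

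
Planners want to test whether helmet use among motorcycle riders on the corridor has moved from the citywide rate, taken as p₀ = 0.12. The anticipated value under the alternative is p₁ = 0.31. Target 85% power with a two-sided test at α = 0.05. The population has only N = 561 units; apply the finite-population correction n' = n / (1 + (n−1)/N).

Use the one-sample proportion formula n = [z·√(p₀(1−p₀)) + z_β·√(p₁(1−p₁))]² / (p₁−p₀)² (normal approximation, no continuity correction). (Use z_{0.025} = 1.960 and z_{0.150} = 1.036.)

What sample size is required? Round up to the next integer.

n = [z_{α/2}·√(p₀q₀) + z_β·√(p₁q₁)]² / (p₁ − p₀)²
  = [1.960·√(0.12·0.88) + 1.036·√(0.31·0.69)]² / (0.19)²
  = [1.960·0.3250 + 1.036·0.4625]² / 0.0361
  = [1.1161]² / 0.0361
  = 34.50
Finite-population correction (N = 561): 34.50 / (1 + (34.50 − 1)/561) = 32.56.
Round up → n = 33.

n = 33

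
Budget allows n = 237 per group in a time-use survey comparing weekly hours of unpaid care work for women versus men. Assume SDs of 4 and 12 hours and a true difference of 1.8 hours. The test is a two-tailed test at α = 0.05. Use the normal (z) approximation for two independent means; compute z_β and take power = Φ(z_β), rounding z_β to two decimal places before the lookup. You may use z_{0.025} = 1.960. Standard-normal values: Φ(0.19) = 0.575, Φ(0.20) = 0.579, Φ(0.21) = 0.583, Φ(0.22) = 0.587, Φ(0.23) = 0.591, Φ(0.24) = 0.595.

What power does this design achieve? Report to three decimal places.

z_β = δ·√(n/(σ₁²+σ₂²)) − z_{α/2}
    = 1.8 · √(237/160) − 1.960
    = 1.8 · 1.21707 − 1.960
    = 2.1907 − 1.960 = 0.2307 → 0.23
Power = Φ(0.23) = 0.591.

Power ≈ 0.591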